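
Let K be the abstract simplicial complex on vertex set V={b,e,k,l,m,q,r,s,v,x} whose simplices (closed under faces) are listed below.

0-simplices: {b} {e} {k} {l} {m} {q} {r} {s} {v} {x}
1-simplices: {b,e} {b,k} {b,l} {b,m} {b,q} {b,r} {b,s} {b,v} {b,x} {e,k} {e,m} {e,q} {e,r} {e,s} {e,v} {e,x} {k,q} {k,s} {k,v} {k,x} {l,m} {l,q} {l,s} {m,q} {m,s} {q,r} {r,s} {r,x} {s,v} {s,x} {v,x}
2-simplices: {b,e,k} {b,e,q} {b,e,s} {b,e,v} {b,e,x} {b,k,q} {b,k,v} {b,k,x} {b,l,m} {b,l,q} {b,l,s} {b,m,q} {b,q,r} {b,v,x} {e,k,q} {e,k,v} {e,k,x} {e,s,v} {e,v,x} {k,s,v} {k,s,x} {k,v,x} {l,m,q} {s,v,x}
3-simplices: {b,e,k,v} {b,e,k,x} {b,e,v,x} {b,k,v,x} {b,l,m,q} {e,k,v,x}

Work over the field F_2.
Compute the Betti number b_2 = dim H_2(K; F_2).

n_0=10 n_1=31 n_2=24 n_3=6  [Z2]
∂1: piv[be,bk,bl,bm,bq,br,bs,bv,bx] rk=9  ker:ek,em,eq,er,es,ev,ex,kq,ks,kv,kx,lm,lq,ls,mq,ms,qr,rs,rx,sv,sx,vx
∂2: piv[bek,beq,bes,bev,bex,bkq,bkv,bkx,blm,blq,bls,bmq,bqr,bvx,esv,ksv,ksx] rk=17  ker:ekq,ekv,ekx,evx,kvx,lmq,svx
∂3: piv[bekv,bekx,bevx,bkvx,blmq] rk=5  ker:ekvx
b_2=(24−17)−5=2

b_2=2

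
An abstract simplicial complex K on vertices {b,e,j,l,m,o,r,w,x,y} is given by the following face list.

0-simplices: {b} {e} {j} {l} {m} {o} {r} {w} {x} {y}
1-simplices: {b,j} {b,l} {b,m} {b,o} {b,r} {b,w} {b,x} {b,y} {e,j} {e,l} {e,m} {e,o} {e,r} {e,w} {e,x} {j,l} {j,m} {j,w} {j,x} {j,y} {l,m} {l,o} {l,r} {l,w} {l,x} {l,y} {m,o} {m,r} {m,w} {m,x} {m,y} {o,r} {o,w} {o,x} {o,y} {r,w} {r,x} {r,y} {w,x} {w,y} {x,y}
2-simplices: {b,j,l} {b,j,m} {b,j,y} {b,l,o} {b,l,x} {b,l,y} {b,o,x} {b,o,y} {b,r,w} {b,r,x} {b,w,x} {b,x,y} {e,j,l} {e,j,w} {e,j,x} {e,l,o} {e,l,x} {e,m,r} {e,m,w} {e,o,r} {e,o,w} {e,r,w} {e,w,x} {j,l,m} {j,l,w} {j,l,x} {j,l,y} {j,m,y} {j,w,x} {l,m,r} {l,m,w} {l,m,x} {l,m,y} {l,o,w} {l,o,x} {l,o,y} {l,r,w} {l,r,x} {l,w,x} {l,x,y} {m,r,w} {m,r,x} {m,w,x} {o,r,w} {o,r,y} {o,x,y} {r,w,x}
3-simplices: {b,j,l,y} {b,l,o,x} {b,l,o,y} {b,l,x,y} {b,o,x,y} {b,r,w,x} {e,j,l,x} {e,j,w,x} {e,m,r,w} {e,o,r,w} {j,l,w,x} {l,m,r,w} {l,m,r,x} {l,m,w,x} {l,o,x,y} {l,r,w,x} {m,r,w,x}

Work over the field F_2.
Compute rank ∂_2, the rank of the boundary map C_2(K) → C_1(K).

n_0=10 n_1=41 n_2=47 n_3=17  [Z2]
∂1: piv[bj,bl,bm,bo,br,bw,bx,by,ej] rk=9  ker:el,em,eo,er,ew,ex,jl,jm,jw,jx,jy,lm,lo,lr,lw,lx,ly,mo,mr,mw,mx,my,or,ow,ox,oy,rw,rx,ry,wx,wy,xy
∂2: piv[bjl,bjm,bjy,blo,blx,bly,box,boy,brw,brx,bwx,bxy,ejl,ejw,ejx,elo,elx,emr,emw,eor,eow,erw,ewx,jlm,jlw,jmy,lmr,lmw,lmx,ory] rk=30  ker:jlx,jly,jwx,lmy,low,lox,loy,lrw,lrx,lwx,lxy,mrw,mrx,mwx,orw,oxy,rwx
∂3: piv[bjly,blox,bloy,blxy,boxy,brwx,ejlx,ejwx,emrw,eorw,jlwx,lmrw,lmrx,lmwx,lrwx] rk=15  ker:loxy,mrwx
rk∂_2=30

rank∂_2=30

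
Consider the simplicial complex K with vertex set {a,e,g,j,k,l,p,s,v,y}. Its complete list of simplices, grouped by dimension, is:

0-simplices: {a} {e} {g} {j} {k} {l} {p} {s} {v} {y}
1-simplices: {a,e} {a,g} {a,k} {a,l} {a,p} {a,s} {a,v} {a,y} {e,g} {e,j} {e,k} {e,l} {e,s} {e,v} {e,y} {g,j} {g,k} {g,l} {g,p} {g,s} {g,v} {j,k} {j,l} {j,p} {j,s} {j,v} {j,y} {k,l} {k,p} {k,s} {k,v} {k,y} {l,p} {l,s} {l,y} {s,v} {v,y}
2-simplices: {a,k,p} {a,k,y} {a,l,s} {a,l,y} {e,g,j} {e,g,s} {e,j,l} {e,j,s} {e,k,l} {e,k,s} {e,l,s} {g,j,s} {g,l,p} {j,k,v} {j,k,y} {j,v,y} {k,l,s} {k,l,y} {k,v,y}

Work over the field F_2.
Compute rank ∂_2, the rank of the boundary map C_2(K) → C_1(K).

n_0=10 n_1=37 n_2=19  [Z2]
∂1: piv[ae,ag,ak,al,ap,as,av,ay,ej] rk=9  ker:eg,ek,el,es,ev,ey,gj,gk,gl,gp,gs,gv,jk,jl,jp,js,jv,jy,kl,kp,ks,kv,ky,lp,ls,ly,sv,vy
∂2: piv[akp,aky,als,aly,egj,egs,ejl,ejs,ekl,eks,els,glp,jkv,jky,jvy,kly] rk=16  ker:gjs,kls,kvy
rk∂_2=16

rank∂_2=16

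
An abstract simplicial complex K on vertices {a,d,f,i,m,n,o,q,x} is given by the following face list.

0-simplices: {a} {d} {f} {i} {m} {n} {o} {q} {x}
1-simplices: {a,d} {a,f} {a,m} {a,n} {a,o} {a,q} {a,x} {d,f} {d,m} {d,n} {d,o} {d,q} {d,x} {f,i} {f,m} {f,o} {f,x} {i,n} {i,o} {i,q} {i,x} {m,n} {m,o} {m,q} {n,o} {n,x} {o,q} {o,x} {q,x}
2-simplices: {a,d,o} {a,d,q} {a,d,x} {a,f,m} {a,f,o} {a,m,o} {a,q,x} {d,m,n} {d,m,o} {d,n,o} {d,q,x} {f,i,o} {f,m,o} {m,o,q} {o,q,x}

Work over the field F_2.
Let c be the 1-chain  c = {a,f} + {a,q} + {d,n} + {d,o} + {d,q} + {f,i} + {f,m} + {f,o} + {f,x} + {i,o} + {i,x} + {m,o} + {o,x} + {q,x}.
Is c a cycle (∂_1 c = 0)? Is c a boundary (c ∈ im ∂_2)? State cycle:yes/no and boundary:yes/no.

n_0=9 n_1=29 n_2=15  [Z2]
∂1: piv[ad,af,am,an,ao,aq,ax,fi] rk=8  ker:df,dm,dn,do,dq,dx,fm,fo,fx,in,io,iq,ix,mn,mo,mq,no,nx,oq,ox,qx
∂2: piv[ado,adq,adx,afm,afo,amo,aqx,dmn,dmo,dno,fio,moq,oqx] rk=13  ker:dqx,fmo
∂1c = {d} + {f} + {i} + {n} + {o} + {q}

cycle:no boundary:no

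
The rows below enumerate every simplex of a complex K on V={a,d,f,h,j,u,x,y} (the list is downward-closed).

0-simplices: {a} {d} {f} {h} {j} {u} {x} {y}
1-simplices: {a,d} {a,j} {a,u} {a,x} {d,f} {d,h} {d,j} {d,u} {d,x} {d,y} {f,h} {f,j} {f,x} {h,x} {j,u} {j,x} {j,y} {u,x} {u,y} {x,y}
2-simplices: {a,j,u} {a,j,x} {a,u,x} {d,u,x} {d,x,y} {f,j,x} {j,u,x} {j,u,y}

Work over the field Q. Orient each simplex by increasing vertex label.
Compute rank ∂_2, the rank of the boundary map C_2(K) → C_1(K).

rank∂_2=7

n_0=8 n_1=20 n_2=8  [Q]
∂1: piv[ad,aj,au,ax,df,dh,dy] rk=7  ker:dj,du,dx,fh,fj,fx,hx,ju,jx,jy,ux,uy,xy
∂2: piv[aju,ajx,aux,dux,dxy,fjx,juy] rk=7  ker:jux
rk∂_2=7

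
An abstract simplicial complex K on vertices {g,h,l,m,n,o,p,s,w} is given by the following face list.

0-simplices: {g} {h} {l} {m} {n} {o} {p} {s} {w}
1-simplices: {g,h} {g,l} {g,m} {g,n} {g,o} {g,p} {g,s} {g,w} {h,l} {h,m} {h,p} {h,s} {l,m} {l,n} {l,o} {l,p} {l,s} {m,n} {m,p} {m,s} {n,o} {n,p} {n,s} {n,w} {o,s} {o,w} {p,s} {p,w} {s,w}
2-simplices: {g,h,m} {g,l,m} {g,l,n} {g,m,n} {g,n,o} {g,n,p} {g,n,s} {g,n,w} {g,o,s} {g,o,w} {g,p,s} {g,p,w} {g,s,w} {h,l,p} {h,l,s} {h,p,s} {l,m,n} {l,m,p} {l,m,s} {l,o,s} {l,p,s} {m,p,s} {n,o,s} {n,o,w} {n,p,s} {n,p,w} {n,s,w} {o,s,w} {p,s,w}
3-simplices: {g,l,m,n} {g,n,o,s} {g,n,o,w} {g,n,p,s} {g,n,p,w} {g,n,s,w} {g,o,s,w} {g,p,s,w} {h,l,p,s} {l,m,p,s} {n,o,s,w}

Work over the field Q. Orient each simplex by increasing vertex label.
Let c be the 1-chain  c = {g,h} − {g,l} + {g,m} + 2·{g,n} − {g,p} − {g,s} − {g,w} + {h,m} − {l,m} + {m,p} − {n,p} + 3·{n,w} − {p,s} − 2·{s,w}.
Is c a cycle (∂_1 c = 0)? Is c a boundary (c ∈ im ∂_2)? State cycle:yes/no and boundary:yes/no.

cycle:yes boundary:no

n_0=9 n_1=29 n_2=29 n_3=11  [Q]
∂1: piv[gh,gl,gm,gn,go,gp,gs,gw] rk=8  ker:hl,hm,hp,hs,lm,ln,lo,lp,ls,mn,mp,ms,no,np,ns,nw,os,ow,ps,pw,sw
∂2: piv[ghm,glm,gln,gmn,gno,gnp,gns,gnw,gos,gow,gps,gpw,gsw,hlp,hls,hps,lmp,lms,los] rk=19  ker:lmn,lps,mps,nos,now,nps,npw,nsw,osw,psw
∂3: piv[glmn,gnos,gnow,gnps,gnpw,gnsw,gosw,gpsw,hlps,lmps] rk=10  ker:nosw
∂1c = 0
c vs im∂2: residual ≠ 0 ⇒ not boundary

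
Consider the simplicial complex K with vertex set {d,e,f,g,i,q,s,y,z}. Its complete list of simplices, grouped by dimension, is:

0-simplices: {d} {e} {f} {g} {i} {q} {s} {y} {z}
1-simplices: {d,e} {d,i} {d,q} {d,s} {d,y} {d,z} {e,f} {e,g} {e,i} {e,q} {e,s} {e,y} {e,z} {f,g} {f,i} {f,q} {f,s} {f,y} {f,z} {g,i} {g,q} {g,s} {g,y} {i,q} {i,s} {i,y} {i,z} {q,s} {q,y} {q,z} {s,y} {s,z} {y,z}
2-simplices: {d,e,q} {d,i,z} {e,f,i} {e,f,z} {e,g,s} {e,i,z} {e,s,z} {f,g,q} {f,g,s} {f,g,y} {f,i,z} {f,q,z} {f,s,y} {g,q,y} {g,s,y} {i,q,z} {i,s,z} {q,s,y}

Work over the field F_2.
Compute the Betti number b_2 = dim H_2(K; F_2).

n_0=9 n_1=33 n_2=18  [Z2]
∂1: piv[de,di,dq,ds,dy,dz,ef,eg] rk=8  ker:ei,eq,es,ey,ez,fg,fi,fq,fs,fy,fz,gi,gq,gs,gy,iq,is,iy,iz,qs,qy,qz,sy,sz,yz
∂2: piv[deq,diz,efi,efz,egs,eiz,esz,fgq,fgs,fgy,fqz,fsy,gqy,iqz,isz,qsy] rk=16  ker:fiz,gsy
b_2=(18−16)−0=2

b_2=2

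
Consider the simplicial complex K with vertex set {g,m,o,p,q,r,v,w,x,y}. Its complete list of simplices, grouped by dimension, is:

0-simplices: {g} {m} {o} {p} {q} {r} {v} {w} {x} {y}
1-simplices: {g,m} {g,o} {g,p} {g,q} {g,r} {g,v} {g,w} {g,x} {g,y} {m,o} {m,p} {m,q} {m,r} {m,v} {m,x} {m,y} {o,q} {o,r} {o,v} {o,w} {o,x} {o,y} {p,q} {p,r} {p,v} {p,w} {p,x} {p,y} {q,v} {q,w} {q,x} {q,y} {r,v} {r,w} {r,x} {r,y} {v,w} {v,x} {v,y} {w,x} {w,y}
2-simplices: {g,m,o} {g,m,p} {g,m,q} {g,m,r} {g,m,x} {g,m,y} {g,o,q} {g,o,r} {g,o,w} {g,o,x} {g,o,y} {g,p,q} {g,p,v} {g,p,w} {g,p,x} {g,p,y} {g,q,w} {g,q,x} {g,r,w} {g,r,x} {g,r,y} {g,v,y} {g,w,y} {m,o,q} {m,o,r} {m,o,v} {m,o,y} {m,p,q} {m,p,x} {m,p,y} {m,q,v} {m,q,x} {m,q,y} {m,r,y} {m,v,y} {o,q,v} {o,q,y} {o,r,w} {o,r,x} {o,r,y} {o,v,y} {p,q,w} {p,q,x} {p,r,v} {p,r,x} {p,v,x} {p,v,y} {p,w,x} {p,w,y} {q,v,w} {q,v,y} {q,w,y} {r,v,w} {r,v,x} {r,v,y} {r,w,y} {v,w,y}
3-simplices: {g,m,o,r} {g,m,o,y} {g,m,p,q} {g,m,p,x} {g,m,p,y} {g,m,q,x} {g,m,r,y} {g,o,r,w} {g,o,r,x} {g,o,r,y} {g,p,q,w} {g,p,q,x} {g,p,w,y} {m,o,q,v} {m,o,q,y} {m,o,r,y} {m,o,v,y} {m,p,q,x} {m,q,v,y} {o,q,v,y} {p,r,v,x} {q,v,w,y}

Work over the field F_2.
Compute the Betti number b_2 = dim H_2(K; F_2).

n_0=10 n_1=41 n_2=57 n_3=22  [Z2]
∂1: piv[gm,go,gp,gq,gr,gv,gw,gx,gy] rk=9  ker:mo,mp,mq,mr,mv,mx,my,oq,or,ov,ow,ox,oy,pq,pr,pv,pw,px,py,qv,qw,qx,qy,rv,rw,rx,ry,vw,vx,vy,wx,wy
∂2: piv[gmo,gmp,gmq,gmr,gmx,gmy,goq,gor,gow,gox,goy,gpq,gpv,gpw,gpx,gpy,gqw,gqx,grw,grx,gry,gvy,gwy,mov,mqv,mqy,mvy,prv,prx,pvx,pwx,qvw] rk=32  ker:moq,mor,moy,mpq,mpx,mpy,mqx,mry,oqv,oqy,orw,orx,ory,ovy,pqw,pqx,pvy,pwy,qvy,qwy,rvw,rvx,rvy,rwy,vwy
∂3: piv[gmor,gmoy,gmpq,gmpx,gmpy,gmqx,gmry,gorw,gorx,gory,gpqw,gpqx,gpwy,moqv,moqy,movy,mqvy,prvx,qvwy] rk=19  ker:mory,mpqx,oqvy
b_2=(57−32)−19=6

b_2=6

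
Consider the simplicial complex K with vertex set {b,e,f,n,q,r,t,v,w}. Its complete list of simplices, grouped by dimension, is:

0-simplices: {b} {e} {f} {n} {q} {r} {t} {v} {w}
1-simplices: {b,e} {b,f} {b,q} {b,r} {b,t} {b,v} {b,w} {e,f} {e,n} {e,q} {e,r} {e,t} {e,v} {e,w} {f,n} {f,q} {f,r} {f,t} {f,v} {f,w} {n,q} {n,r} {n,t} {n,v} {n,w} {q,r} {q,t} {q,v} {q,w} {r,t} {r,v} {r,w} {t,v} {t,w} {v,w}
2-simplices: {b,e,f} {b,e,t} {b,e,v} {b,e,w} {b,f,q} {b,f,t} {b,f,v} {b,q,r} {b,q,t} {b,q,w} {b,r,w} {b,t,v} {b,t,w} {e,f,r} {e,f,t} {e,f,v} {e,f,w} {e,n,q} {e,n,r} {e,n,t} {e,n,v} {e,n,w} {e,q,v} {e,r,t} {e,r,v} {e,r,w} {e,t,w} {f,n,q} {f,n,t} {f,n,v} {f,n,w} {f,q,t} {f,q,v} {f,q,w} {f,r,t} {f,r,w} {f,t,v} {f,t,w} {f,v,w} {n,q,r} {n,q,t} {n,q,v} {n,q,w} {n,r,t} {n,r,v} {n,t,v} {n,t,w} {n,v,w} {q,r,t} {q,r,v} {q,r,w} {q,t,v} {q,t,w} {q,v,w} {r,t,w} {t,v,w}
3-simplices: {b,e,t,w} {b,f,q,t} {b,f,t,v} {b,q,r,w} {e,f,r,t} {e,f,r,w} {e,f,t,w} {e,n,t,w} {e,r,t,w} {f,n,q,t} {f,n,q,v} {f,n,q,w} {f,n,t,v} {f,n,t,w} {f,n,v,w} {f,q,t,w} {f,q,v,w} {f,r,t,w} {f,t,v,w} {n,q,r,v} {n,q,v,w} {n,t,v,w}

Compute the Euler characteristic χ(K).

χ(K)=8

n_0=9 n_1=35 n_2=56 n_3=22
χ=+9−35+56−22=8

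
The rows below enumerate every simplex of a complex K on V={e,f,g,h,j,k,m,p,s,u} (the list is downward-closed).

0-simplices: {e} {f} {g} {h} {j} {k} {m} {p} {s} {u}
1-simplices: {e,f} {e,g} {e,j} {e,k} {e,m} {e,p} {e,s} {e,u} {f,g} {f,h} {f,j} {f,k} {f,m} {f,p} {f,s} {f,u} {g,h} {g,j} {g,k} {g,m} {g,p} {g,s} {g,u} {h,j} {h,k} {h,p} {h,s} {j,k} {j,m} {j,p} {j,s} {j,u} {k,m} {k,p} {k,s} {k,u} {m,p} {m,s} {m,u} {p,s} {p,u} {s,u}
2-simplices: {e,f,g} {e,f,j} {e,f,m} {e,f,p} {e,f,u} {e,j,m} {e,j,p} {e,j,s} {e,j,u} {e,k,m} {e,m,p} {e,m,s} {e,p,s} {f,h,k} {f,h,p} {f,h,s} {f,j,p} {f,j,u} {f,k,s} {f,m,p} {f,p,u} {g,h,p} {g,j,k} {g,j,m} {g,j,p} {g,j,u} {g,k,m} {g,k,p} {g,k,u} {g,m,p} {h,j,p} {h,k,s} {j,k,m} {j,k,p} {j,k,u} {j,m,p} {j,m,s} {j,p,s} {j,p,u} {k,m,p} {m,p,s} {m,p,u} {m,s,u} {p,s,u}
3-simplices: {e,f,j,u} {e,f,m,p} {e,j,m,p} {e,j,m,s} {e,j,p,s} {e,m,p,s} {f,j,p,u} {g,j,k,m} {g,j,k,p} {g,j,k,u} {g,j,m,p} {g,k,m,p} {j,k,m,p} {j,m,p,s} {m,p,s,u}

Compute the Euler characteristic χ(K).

n_0=10 n_1=42 n_2=44 n_3=15
χ=+10−42+44−15=-3

χ(K)=-3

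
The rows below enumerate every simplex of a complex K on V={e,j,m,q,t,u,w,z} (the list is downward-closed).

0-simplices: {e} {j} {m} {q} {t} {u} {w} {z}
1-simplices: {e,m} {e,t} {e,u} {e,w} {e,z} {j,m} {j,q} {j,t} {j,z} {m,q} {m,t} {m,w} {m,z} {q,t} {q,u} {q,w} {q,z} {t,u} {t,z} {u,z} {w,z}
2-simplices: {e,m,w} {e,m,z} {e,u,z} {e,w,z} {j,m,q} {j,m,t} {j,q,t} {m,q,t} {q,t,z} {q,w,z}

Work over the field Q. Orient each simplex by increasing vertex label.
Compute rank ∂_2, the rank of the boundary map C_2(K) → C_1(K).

rank∂_2=9

n_0=8 n_1=21 n_2=10  [Q]
∂1: piv[em,et,eu,ew,ez,jm,jq] rk=7  ker:jt,jz,mq,mt,mw,mz,qt,qu,qw,qz,tu,tz,uz,wz
∂2: piv[emw,emz,euz,ewz,jmq,jmt,jqt,qtz,qwz] rk=9  ker:mqt
rk∂_2=9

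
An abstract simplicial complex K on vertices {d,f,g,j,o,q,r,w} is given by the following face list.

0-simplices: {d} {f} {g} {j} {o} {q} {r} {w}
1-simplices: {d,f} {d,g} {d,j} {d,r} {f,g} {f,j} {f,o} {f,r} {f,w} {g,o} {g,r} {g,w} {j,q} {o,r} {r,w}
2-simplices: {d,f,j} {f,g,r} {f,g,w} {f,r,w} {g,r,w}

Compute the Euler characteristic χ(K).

n_0=8 n_1=15 n_2=5
χ=+8−15+5=-2

χ(K)=-2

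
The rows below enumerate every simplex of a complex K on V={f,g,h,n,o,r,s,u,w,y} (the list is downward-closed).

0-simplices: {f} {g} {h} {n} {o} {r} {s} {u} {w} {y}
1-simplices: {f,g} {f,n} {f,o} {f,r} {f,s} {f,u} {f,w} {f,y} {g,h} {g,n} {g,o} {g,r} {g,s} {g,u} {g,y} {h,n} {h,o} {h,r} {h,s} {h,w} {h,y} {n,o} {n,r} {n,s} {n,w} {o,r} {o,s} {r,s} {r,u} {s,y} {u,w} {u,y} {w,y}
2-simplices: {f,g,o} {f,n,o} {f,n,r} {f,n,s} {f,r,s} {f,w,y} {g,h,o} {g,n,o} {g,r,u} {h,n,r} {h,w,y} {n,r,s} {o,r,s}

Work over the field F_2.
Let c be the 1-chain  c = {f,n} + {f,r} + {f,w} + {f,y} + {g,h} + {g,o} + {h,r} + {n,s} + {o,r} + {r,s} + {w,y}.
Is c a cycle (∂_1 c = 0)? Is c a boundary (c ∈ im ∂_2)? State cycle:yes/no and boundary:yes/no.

n_0=10 n_1=33 n_2=13  [Z2]
∂1: piv[fg,fn,fo,fr,fs,fu,fw,fy,gh] rk=9  ker:gn,go,gr,gs,gu,gy,hn,ho,hr,hs,hw,hy,no,nr,ns,nw,or,os,rs,ru,sy,uw,uy,wy
∂2: piv[fgo,fno,fnr,fns,frs,fwy,gho,gno,gru,hnr,hwy,ors] rk=12  ker:nrs
∂1c = 0
c vs im∂2: residual ≠ 0 ⇒ not boundary

cycle:yes boundary:no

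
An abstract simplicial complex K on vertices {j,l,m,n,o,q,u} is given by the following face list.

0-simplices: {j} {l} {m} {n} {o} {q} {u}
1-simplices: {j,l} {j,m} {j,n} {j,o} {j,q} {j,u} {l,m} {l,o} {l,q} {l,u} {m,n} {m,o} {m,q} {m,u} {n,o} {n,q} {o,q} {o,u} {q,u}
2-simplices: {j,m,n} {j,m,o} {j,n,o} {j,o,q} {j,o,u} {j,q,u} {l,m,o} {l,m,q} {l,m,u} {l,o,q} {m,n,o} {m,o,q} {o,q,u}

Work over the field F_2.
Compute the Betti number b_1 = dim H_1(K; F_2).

b_1=3

n_0=7 n_1=19 n_2=13  [Z2]
∂1: piv[jl,jm,jn,jo,jq,ju] rk=6  ker:lm,lo,lq,lu,mn,mo,mq,mu,no,nq,oq,ou,qu
∂2: piv[jmn,jmo,jno,joq,jou,jqu,lmo,lmq,lmu,loq] rk=10  ker:mno,moq,oqu
b_1=(19−6)−10=3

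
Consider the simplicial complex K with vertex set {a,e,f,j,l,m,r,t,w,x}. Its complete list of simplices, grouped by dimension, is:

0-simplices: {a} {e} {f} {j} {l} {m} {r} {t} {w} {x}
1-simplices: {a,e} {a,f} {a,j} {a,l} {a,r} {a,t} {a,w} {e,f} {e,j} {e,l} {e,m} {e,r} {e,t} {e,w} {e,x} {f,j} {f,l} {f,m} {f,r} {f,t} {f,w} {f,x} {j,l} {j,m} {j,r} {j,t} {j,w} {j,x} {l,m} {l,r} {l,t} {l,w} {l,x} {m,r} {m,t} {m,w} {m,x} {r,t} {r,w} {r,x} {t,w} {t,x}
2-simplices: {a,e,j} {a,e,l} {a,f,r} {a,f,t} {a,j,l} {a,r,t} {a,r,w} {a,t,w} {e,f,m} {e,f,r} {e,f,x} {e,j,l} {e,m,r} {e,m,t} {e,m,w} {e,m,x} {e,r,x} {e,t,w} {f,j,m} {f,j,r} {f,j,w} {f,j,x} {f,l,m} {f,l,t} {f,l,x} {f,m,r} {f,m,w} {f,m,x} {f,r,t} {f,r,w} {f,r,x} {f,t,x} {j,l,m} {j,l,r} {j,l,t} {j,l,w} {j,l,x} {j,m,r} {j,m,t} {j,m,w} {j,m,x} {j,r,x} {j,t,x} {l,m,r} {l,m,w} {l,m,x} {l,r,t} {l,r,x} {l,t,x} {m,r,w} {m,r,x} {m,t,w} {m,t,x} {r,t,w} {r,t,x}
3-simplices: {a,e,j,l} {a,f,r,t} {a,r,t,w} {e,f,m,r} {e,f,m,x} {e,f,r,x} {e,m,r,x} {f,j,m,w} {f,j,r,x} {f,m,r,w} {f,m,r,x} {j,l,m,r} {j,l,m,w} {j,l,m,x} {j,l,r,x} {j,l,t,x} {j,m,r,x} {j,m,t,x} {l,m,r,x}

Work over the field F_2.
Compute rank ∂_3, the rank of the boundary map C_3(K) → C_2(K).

rank∂_3=17

n_0=10 n_1=42 n_2=55 n_3=19  [Z2]
∂1: piv[ae,af,aj,al,ar,at,aw,em,ex] rk=9  ker:ef,ej,el,er,et,ew,fj,fl,fm,fr,ft,fw,fx,jl,jm,jr,jt,jw,jx,lm,lr,lt,lw,lx,mr,mt,mw,mx,rt,rw,rx,tw,tx
∂2: piv[aej,ael,afr,aft,ajl,art,arw,atw,efm,efr,efx,emr,emt,emw,emx,erx,etw,fjm,fjr,fjw,fjx,flm,flt,flx,fmw,frw,ftx,jlm,jlr,jlt,jlw] rk=31  ker:ejl,fmr,fmx,frt,frx,jlx,jmr,jmt,jmw,jmx,jrx,jtx,lmr,lmw,lmx,lrt,lrx,ltx,mrw,mrx,mtw,mtx,rtw,rtx
∂3: piv[aejl,afrt,artw,efmr,efmx,efrx,emrx,fjmw,fjrx,fmrw,jlmr,jlmw,jlmx,jlrx,jltx,jmrx,jmtx] rk=17  ker:fmrx,lmrx
rk∂_3=17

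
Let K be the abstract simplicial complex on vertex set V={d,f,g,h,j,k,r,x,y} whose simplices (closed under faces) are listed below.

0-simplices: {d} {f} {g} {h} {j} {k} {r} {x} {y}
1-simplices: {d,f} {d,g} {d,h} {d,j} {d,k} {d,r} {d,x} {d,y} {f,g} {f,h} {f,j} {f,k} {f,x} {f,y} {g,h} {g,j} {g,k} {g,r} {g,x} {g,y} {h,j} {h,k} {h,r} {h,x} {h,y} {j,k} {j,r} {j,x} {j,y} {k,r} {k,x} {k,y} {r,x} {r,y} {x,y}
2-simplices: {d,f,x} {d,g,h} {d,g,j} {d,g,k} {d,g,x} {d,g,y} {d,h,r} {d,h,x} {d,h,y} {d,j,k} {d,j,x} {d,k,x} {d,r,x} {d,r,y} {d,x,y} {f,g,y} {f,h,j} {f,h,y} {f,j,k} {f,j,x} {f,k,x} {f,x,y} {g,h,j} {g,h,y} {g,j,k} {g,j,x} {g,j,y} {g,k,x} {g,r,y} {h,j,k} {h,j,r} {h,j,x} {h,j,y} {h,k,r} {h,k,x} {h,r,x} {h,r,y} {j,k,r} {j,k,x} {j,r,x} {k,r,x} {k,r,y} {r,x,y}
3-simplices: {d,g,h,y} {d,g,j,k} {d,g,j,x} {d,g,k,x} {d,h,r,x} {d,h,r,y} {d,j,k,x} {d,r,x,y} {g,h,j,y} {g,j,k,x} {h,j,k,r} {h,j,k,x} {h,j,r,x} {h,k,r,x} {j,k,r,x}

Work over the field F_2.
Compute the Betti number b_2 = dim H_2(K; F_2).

b_2=3

n_0=9 n_1=35 n_2=43 n_3=15  [Z2]
∂1: piv[df,dg,dh,dj,dk,dr,dx,dy] rk=8  ker:fg,fh,fj,fk,fx,fy,gh,gj,gk,gr,gx,gy,hj,hk,hr,hx,hy,jk,jr,jx,jy,kr,kx,ky,rx,ry,xy
∂2: piv[dfx,dgh,dgj,dgk,dgx,dgy,dhr,dhx,dhy,djk,djx,dkx,drx,dry,dxy,fgy,fhj,fhy,fjk,fjx,fxy,gjy,gry,hjk,hjr,hkr,kry] rk=27  ker:fkx,ghj,ghy,gjk,gjx,gkx,hjx,hjy,hkx,hrx,hry,jkr,jkx,jrx,krx,rxy
∂3: piv[dghy,dgjk,dgjx,dgkx,dhrx,dhry,djkx,drxy,ghjy,hjkr,hjkx,hjrx,hkrx] rk=13  ker:gjkx,jkrx
b_2=(43−27)−13=3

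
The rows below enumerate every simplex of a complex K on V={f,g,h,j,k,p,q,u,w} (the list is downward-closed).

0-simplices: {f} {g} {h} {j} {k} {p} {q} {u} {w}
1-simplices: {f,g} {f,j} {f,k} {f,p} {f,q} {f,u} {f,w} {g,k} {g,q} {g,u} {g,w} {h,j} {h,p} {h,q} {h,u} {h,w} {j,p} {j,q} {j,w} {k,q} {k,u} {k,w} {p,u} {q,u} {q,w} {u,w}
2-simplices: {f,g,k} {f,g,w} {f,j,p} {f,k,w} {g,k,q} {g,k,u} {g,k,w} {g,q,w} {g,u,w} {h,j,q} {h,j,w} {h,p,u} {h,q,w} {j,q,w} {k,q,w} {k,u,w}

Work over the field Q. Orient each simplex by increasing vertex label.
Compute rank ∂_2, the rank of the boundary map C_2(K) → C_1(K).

rank∂_2=12

n_0=9 n_1=26 n_2=16  [Q]
∂1: piv[fg,fj,fk,fp,fq,fu,fw,hj] rk=8  ker:gk,gq,gu,gw,hp,hq,hu,hw,jp,jq,jw,kq,ku,kw,pu,qu,qw,uw
∂2: piv[fgk,fgw,fjp,fkw,gkq,gku,gqw,guw,hjq,hjw,hpu,hqw] rk=12  ker:gkw,jqw,kqw,kuw
rk∂_2=12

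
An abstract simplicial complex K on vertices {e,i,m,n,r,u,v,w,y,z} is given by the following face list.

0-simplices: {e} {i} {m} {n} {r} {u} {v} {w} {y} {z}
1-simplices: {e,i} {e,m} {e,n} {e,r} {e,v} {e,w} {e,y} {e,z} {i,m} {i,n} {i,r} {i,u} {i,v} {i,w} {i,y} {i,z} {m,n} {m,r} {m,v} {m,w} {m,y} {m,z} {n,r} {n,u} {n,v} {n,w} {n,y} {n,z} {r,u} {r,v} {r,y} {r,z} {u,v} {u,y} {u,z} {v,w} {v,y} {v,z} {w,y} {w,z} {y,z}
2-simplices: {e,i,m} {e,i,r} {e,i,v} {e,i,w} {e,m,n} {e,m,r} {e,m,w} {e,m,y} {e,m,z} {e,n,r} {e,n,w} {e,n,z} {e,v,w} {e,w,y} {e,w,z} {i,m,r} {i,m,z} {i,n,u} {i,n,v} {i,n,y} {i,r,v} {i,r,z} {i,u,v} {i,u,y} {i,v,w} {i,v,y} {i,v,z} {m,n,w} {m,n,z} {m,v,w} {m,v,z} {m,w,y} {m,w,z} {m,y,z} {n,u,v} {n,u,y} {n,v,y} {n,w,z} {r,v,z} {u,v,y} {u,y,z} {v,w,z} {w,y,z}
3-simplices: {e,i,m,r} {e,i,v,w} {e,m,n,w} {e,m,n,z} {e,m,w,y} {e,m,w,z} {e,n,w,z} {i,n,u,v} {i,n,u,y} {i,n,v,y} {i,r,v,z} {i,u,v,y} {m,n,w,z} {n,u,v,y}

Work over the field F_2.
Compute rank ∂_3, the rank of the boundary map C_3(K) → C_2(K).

n_0=10 n_1=41 n_2=43 n_3=14  [Z2]
∂1: piv[ei,em,en,er,ev,ew,ey,ez,iu] rk=9  ker:im,in,ir,iv,iw,iy,iz,mn,mr,mv,mw,my,mz,nr,nu,nv,nw,ny,nz,ru,rv,ry,rz,uv,uy,uz,vw,vy,vz,wy,wz,yz
∂2: piv[eim,eir,eiv,eiw,emn,emr,emw,emy,emz,enr,enw,enz,evw,ewy,ewz,imz,inu,inv,iny,irv,irz,iuv,iuy,ivy,ivz,mvw,myz,uyz] rk=28  ker:imr,ivw,mnw,mnz,mvz,mwy,mwz,nuv,nuy,nvy,nwz,rvz,uvy,vwz,wyz
∂3: piv[eimr,eivw,emnw,emnz,emwy,emwz,enwz,inuv,inuy,invy,irvz,iuvy] rk=12  ker:mnwz,nuvy
rk∂_3=12

rank∂_3=12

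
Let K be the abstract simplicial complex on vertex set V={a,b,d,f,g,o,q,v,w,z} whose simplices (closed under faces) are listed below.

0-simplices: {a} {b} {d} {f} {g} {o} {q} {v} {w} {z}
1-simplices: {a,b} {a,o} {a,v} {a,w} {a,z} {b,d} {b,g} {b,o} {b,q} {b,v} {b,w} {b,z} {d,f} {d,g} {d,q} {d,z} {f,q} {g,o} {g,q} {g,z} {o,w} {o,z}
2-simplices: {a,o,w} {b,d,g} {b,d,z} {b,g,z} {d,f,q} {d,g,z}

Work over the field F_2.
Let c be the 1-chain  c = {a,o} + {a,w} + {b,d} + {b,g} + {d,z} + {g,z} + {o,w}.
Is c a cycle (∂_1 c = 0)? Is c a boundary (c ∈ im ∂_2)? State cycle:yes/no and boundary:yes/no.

n_0=10 n_1=22 n_2=6  [Z2]
∂1: piv[ab,ao,av,aw,az,bd,bg,bq,df] rk=9  ker:bo,bv,bw,bz,dg,dq,dz,fq,go,gq,gz,ow,oz
∂2: piv[aow,bdg,bdz,bgz,dfq] rk=5  ker:dgz
∂1c = 0
c vs im∂2: reduces to 0 ⇒ boundary

cycle:yes boundary:yes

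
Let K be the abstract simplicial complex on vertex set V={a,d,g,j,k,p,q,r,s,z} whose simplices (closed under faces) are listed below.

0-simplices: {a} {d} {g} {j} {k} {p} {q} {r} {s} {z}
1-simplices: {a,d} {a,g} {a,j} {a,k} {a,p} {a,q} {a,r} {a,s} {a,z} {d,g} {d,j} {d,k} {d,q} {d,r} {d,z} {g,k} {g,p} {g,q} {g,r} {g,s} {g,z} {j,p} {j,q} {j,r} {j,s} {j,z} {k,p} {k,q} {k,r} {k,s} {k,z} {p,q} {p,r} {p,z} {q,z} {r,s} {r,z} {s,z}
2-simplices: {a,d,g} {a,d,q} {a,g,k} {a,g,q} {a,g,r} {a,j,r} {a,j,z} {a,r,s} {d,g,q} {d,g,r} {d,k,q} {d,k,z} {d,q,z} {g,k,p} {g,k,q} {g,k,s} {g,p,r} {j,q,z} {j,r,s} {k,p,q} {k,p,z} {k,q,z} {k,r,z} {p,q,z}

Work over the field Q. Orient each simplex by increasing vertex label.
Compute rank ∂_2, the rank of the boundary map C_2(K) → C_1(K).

n_0=10 n_1=38 n_2=24  [Q]
∂1: piv[ad,ag,aj,ak,ap,aq,ar,as,az] rk=9  ker:dg,dj,dk,dq,dr,dz,gk,gp,gq,gr,gs,gz,jp,jq,jr,js,jz,kp,kq,kr,ks,kz,pq,pr,pz,qz,rs,rz,sz
∂2: piv[adg,adq,agk,agq,agr,ajr,ajz,ars,dgr,dkq,dkz,dqz,gkp,gkq,gks,gpr,jqz,jrs,kpq,kpz,krz] rk=21  ker:dgq,kqz,pqz
rk∂_2=21

rank∂_2=21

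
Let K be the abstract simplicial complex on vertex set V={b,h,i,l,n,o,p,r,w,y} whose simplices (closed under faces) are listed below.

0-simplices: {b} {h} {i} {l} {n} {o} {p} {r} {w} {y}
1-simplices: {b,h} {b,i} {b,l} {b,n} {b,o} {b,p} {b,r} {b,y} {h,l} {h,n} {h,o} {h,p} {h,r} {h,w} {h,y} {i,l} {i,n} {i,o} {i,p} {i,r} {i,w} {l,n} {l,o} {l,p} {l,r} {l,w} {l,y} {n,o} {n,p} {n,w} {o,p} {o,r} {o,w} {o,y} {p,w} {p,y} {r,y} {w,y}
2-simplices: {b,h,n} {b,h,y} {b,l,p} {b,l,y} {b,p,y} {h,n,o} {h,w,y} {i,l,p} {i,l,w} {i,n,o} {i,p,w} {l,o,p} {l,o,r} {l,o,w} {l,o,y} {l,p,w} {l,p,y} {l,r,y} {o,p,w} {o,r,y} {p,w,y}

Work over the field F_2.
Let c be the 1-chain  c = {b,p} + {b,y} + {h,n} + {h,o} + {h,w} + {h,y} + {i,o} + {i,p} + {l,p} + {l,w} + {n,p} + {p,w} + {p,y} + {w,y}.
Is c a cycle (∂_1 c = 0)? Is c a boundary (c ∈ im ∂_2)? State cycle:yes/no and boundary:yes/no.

n_0=10 n_1=38 n_2=21  [Z2]
∂1: piv[bh,bi,bl,bn,bo,bp,br,by,hw] rk=9  ker:hl,hn,ho,hp,hr,hy,il,in,io,ip,ir,iw,ln,lo,lp,lr,lw,ly,no,np,nw,op,or,ow,oy,pw,py,ry,wy
∂2: piv[bhn,bhy,blp,bly,bpy,hno,hwy,ilp,ilw,ino,ipw,lop,lor,low,loy,lry,pwy] rk=17  ker:lpw,lpy,opw,ory
∂1c = 0
c vs im∂2: residual ≠ 0 ⇒ not boundary

cycle:yes boundary:no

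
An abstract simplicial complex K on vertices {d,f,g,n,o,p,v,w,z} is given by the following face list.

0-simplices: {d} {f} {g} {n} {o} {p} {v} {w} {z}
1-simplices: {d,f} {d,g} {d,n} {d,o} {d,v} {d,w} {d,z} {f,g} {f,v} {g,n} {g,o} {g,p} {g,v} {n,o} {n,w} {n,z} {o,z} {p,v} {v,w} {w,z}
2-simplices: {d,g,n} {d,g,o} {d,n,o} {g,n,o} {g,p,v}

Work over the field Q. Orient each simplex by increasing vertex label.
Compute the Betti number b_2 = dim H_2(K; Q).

n_0=9 n_1=20 n_2=5  [Q]
∂1: piv[df,dg,dn,do,dv,dw,dz,gp] rk=8  ker:fg,fv,gn,go,gv,no,nw,nz,oz,pv,vw,wz
∂2: piv[dgn,dgo,dno,gpv] rk=4  ker:gno
b_2=(5−4)−0=1

b_2=1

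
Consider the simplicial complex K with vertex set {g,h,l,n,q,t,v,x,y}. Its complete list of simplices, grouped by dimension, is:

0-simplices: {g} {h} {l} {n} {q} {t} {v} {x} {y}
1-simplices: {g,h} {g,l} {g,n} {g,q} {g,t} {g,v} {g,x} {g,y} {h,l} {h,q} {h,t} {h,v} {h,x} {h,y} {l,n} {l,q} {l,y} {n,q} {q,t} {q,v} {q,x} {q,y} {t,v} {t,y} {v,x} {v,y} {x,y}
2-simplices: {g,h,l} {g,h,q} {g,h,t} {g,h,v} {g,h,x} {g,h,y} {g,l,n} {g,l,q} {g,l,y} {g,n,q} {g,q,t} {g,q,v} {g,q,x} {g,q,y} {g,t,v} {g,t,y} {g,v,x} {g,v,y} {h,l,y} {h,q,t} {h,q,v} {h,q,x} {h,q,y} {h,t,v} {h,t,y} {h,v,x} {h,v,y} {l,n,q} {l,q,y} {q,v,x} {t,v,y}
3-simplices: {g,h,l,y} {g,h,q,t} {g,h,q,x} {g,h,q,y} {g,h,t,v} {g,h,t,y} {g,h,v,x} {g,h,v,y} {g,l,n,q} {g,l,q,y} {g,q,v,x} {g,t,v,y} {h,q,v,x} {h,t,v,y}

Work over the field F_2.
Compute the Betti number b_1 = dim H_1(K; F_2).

b_1=1

n_0=9 n_1=27 n_2=31 n_3=14  [Z2]
∂1: piv[gh,gl,gn,gq,gt,gv,gx,gy] rk=8  ker:hl,hq,ht,hv,hx,hy,ln,lq,ly,nq,qt,qv,qx,qy,tv,ty,vx,vy,xy
∂2: piv[ghl,ghq,ght,ghv,ghx,ghy,gln,glq,gly,gnq,gqt,gqv,gqx,gqy,gtv,gty,gvx,gvy] rk=18  ker:hly,hqt,hqv,hqx,hqy,htv,hty,hvx,hvy,lnq,lqy,qvx,tvy
∂3: piv[ghly,ghqt,ghqx,ghqy,ghtv,ghty,ghvx,ghvy,glnq,glqy,gqvx,gtvy,hqvx] rk=13  ker:htvy
b_1=(27−8)−18=1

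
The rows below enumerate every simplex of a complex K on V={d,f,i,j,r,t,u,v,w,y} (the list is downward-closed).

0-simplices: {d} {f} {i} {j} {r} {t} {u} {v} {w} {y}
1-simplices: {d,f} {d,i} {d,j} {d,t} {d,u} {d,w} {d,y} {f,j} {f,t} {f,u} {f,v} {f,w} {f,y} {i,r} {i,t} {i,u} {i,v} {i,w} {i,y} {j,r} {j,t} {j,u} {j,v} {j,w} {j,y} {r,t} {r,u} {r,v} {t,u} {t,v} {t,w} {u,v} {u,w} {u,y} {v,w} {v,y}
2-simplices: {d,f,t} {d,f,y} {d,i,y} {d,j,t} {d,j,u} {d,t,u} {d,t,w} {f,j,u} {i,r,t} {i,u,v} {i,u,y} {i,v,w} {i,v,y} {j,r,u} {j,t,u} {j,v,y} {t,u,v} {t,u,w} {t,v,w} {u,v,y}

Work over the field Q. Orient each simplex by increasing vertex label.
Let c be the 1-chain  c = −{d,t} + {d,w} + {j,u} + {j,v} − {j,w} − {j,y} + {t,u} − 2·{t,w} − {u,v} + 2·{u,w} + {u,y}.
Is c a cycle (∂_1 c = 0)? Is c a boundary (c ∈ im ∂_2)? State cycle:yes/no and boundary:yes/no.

cycle:yes boundary:no

n_0=10 n_1=36 n_2=20  [Q]
∂1: piv[df,di,dj,dt,du,dw,dy,fv,ir] rk=9  ker:fj,ft,fu,fw,fy,it,iu,iv,iw,iy,jr,jt,ju,jv,jw,jy,rt,ru,rv,tu,tv,tw,uv,uw,uy,vw,vy
∂2: piv[dft,dfy,diy,djt,dju,dtu,dtw,fju,irt,iuv,iuy,ivw,ivy,jru,jvy,tuv,tuw,tvw] rk=18  ker:jtu,uvy
∂1c = 0
c vs im∂2: residual ≠ 0 ⇒ not boundary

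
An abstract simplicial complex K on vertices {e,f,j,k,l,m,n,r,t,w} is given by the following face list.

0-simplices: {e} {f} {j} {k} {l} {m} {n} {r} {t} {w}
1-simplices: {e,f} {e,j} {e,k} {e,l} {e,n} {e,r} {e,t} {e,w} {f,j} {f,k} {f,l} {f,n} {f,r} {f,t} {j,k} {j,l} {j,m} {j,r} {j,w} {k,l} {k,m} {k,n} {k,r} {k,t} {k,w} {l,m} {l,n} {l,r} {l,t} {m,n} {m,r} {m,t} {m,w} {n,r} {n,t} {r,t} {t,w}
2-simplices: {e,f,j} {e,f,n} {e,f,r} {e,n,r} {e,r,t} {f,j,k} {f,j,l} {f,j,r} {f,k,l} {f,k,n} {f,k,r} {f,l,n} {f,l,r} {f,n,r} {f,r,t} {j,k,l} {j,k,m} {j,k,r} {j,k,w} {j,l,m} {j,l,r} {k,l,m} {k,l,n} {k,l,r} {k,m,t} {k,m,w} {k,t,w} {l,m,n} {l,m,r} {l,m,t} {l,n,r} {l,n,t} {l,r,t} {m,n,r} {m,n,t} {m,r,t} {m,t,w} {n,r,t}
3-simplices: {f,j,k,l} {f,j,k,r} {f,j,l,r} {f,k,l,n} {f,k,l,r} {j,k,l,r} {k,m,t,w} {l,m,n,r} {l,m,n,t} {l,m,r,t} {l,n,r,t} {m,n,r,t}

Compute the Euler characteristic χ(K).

χ(K)=-1

n_0=10 n_1=37 n_2=38 n_3=12
χ=+10−37+38−12=-1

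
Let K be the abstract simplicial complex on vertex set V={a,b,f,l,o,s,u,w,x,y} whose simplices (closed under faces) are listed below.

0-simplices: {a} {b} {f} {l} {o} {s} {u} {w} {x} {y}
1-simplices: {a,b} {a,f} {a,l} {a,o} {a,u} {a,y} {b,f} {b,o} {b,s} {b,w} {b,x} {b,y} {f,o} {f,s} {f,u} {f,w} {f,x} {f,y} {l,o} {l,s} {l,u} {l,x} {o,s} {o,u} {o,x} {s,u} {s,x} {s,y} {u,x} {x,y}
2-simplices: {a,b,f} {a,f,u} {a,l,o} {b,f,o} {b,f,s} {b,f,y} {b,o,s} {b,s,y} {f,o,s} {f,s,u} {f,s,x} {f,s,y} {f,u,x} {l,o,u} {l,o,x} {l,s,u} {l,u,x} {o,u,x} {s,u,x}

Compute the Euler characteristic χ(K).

n_0=10 n_1=30 n_2=19
χ=+10−30+19=-1

χ(K)=-1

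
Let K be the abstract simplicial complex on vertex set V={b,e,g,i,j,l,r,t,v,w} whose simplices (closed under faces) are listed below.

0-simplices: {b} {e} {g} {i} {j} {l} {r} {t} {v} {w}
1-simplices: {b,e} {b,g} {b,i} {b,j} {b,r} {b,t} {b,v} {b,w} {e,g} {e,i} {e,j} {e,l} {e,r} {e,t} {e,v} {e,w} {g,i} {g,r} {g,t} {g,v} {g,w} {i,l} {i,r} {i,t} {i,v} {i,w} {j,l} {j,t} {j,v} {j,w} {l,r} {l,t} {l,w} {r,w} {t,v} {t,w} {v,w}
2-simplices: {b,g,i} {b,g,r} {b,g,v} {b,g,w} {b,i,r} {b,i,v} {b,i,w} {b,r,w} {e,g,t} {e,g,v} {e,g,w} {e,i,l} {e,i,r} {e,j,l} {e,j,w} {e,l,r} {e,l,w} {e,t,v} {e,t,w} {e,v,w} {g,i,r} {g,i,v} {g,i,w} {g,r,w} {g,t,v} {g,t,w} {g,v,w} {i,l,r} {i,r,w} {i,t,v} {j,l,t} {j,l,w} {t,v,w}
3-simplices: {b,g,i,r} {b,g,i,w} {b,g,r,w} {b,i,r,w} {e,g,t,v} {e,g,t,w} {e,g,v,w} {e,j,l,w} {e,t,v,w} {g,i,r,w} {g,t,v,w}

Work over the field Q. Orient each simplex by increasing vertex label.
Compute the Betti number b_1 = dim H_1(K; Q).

b_1=6

n_0=10 n_1=37 n_2=33 n_3=11  [Q]
∂1: piv[be,bg,bi,bj,br,bt,bv,bw,el] rk=9  ker:eg,ei,ej,er,et,ev,ew,gi,gr,gt,gv,gw,il,ir,it,iv,iw,jl,jt,jv,jw,lr,lt,lw,rw,tv,tw,vw
∂2: piv[bgi,bgr,bgv,bgw,bir,biv,biw,brw,egt,egv,egw,eil,eir,ejl,ejw,elr,elw,etv,etw,evw,itv,jlt] rk=22  ker:gir,giv,giw,grw,gtv,gtw,gvw,ilr,irw,jlw,tvw
∂3: piv[bgir,bgiw,bgrw,birw,egtv,egtw,egvw,ejlw,etvw] rk=9  ker:girw,gtvw
b_1=(37−9)−22=6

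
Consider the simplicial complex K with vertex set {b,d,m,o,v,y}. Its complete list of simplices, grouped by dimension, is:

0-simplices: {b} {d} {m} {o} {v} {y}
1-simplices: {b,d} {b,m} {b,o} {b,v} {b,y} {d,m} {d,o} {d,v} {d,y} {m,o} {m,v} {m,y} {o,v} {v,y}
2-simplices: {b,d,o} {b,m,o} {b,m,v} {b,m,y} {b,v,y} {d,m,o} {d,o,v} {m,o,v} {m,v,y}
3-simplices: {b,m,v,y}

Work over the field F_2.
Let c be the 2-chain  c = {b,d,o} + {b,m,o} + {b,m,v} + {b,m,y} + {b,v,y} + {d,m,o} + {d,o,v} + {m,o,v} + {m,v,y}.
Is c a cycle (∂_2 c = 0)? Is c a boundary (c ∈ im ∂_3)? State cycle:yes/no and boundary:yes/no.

n_0=6 n_1=14 n_2=9 n_3=1  [Z2]
∂1: piv[bd,bm,bo,bv,by] rk=5  ker:dm,do,dv,dy,mo,mv,my,ov,vy
∂2: piv[bdo,bmo,bmv,bmy,bvy,dmo,dov,mov] rk=8  ker:mvy
∂3: piv[bmvy] rk=1
∂2c = {b,d} + {b,m} + {d,m} + {d,o} + {d,v} + {m,o} + {m,v}

cycle:no boundary:no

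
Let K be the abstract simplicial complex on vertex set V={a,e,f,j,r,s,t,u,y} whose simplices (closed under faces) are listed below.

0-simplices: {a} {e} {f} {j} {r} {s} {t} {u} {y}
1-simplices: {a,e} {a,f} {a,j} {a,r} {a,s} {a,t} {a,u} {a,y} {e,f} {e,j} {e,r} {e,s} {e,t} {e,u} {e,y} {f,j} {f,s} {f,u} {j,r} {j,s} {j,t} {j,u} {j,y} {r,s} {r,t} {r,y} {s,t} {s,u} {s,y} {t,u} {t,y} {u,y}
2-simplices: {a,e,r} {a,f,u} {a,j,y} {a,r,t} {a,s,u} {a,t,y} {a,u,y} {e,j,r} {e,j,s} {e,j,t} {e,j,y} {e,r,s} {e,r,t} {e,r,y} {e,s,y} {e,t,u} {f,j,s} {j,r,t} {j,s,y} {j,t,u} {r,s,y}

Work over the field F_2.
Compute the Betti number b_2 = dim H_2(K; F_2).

n_0=9 n_1=32 n_2=21  [Z2]
∂1: piv[ae,af,aj,ar,as,at,au,ay] rk=8  ker:ef,ej,er,es,et,eu,ey,fj,fs,fu,jr,js,jt,ju,jy,rs,rt,ry,st,su,sy,tu,ty,uy
∂2: piv[aer,afu,ajy,art,asu,aty,auy,ejr,ejs,ejt,ejy,ers,ert,ery,esy,etu,fjs,jtu] rk=18  ker:jrt,jsy,rsy
b_2=(21−18)−0=3

b_2=3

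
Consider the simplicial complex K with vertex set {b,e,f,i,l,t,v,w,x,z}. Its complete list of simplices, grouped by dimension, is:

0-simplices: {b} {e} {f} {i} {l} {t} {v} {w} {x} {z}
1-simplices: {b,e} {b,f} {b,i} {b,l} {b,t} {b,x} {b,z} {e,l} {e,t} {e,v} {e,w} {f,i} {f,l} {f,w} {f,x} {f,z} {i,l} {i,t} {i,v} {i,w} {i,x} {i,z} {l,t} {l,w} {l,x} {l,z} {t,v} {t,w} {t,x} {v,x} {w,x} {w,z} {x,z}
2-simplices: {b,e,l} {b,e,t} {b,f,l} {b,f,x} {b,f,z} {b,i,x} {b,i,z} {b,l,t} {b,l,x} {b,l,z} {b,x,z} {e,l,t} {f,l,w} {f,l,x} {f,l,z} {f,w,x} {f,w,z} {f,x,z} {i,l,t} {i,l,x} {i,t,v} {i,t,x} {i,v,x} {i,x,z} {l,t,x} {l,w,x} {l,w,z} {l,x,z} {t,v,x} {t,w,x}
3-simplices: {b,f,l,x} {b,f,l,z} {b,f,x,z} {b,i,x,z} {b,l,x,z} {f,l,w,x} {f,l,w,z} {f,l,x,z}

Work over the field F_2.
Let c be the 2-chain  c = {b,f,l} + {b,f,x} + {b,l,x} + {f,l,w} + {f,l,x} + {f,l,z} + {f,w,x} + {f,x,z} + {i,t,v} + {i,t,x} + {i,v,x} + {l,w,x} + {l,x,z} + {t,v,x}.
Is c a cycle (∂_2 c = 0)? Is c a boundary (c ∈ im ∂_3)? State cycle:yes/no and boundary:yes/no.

cycle:yes boundary:no

n_0=10 n_1=33 n_2=30 n_3=8  [Z2]
∂1: piv[be,bf,bi,bl,bt,bx,bz,ev,ew] rk=9  ker:el,et,fi,fl,fw,fx,fz,il,it,iv,iw,ix,iz,lt,lw,lx,lz,tv,tw,tx,vx,wx,wz,xz
∂2: piv[bel,bet,bfl,bfx,bfz,bix,biz,blt,blx,blz,bxz,flw,fwx,fwz,ilt,ilx,itv,itx,ivx,twx] rk=20  ker:elt,flx,flz,fxz,ixz,ltx,lwx,lwz,lxz,tvx
∂3: piv[bflx,bflz,bfxz,bixz,blxz,flwx,flwz] rk=7  ker:flxz
∂2c = 0
c vs im∂3: residual ≠ 0 ⇒ not boundary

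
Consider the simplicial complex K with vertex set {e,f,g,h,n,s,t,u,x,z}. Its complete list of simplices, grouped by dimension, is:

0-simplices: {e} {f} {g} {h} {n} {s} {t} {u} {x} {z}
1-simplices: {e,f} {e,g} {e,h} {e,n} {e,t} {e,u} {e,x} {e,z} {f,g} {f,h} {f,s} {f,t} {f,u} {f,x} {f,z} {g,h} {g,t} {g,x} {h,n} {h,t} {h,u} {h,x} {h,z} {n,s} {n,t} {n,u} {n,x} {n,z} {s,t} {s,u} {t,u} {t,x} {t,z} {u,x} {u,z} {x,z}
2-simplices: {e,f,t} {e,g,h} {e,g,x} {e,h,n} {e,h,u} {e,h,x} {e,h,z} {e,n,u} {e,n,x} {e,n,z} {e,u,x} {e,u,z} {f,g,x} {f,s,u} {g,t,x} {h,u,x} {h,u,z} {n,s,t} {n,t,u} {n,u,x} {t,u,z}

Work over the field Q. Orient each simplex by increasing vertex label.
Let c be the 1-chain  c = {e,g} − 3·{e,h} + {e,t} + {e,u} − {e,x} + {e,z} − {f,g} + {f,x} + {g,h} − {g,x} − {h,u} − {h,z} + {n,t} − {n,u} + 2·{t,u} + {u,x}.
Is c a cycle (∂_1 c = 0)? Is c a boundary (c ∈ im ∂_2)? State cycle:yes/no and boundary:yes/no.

n_0=10 n_1=36 n_2=21  [Q]
∂1: piv[ef,eg,eh,en,et,eu,ex,ez,fs] rk=9  ker:fg,fh,ft,fu,fx,fz,gh,gt,gx,hn,ht,hu,hx,hz,ns,nt,nu,nx,nz,st,su,tu,tx,tz,ux,uz,xz
∂2: piv[eft,egh,egx,ehn,ehu,ehx,ehz,enu,enx,enz,eux,euz,fgx,fsu,gtx,nst,ntu,tuz] rk=18  ker:hux,huz,nux
∂1c = 0
c vs im∂2: residual ≠ 0 ⇒ not boundary

cycle:yes boundary:no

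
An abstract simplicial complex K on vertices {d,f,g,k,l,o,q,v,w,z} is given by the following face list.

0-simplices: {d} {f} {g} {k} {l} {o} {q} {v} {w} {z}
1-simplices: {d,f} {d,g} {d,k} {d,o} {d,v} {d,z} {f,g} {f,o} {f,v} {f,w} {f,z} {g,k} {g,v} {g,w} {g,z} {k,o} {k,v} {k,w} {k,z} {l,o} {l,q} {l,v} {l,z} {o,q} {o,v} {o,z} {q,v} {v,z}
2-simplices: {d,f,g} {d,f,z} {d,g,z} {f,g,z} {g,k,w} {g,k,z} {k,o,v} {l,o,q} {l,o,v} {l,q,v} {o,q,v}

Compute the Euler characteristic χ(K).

χ(K)=-7

n_0=10 n_1=28 n_2=11
χ=+10−28+11=-7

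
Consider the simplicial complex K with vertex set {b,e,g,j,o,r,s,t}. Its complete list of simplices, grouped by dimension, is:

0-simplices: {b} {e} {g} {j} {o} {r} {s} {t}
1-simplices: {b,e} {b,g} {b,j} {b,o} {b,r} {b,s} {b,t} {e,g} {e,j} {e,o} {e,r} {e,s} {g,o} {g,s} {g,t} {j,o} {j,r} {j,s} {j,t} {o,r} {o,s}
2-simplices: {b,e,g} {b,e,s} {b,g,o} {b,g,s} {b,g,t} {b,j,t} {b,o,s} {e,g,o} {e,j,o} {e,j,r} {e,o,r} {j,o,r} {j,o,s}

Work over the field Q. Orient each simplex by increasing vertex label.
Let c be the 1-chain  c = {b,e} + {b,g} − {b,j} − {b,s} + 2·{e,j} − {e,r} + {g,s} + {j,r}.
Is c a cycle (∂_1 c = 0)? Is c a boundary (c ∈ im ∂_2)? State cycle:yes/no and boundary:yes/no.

n_0=8 n_1=21 n_2=13  [Q]
∂1: piv[be,bg,bj,bo,br,bs,bt] rk=7  ker:eg,ej,eo,er,es,go,gs,gt,jo,jr,js,jt,or,os
∂2: piv[beg,bes,bgo,bgs,bgt,bjt,bos,ego,ejo,ejr,eor,jos] rk=12  ker:jor
∂1c = 0
c vs im∂2: residual ≠ 0 ⇒ not boundary

cycle:yes boundary:no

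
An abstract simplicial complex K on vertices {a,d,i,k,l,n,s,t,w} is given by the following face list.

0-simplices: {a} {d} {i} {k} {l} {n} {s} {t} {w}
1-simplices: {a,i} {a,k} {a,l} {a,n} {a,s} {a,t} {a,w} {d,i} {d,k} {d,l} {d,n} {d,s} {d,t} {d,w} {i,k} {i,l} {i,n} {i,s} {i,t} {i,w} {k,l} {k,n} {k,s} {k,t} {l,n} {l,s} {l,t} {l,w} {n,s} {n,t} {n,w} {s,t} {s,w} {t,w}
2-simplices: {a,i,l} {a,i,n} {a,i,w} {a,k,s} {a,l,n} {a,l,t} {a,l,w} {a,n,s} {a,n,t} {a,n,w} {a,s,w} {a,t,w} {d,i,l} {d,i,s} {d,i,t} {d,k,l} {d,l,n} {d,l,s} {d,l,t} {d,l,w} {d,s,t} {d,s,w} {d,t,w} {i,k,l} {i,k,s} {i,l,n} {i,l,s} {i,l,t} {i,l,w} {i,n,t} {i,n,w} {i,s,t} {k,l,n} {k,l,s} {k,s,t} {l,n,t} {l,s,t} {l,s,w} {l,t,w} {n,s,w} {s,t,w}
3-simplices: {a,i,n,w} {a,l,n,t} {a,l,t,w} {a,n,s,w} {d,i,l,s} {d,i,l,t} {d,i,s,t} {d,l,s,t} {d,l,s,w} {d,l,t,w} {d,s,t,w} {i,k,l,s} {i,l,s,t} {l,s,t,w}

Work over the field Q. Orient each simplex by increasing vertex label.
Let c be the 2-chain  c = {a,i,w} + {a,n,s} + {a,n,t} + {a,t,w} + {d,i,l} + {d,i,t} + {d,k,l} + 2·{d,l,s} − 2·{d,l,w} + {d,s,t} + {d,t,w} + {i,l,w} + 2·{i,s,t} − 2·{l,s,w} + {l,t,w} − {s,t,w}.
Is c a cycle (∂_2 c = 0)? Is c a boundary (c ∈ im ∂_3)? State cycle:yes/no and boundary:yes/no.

cycle:no boundary:no

n_0=9 n_1=34 n_2=41 n_3=14  [Q]
∂1: piv[ai,ak,al,an,as,at,aw,di] rk=8  ker:dk,dl,dn,ds,dt,dw,ik,il,in,is,it,iw,kl,kn,ks,kt,ln,ls,lt,lw,ns,nt,nw,st,sw,tw
∂2: piv[ail,ain,aiw,aks,aln,alt,alw,ans,ant,anw,asw,atw,dil,dis,dit,dkl,dln,dls,dlt,dlw,dst,dsw,ikl,iks,kln,kst] rk=26  ker:dtw,iln,ils,ilt,ilw,int,inw,ist,kls,lnt,lst,lsw,ltw,nsw,stw
∂3: piv[ainw,alnt,altw,answ,dils,dilt,dist,dlst,dlsw,dltw,dstw,ikls] rk=12  ker:ilst,lstw
∂2c = {a,i} + 2·{a,n} − {a,s} − 2·{a,w} + 2·{d,i} + {d,k} − 2·{d,l} − {d,s} − {d,t} + {d,w} + 2·{i,l} + 2·{i,s} − {i,t} + {k,l} + {l,t} + {n,s} + {n,t} + 2·{s,t} − {s,w} + 2·{t,w}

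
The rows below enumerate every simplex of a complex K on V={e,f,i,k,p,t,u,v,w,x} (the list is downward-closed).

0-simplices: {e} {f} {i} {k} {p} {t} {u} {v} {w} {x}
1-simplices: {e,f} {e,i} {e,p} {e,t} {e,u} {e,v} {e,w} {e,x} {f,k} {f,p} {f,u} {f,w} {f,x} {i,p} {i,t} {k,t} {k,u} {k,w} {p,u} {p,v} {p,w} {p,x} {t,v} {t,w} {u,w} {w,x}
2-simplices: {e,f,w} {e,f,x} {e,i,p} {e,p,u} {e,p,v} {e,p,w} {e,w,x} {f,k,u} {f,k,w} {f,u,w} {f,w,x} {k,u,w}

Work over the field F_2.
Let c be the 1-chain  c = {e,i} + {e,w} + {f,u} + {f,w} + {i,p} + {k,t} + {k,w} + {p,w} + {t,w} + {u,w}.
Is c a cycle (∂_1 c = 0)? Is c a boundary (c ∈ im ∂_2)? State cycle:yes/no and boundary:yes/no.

cycle:yes boundary:no

n_0=10 n_1=26 n_2=12  [Z2]
∂1: piv[ef,ei,ep,et,eu,ev,ew,ex,fk] rk=9  ker:fp,fu,fw,fx,ip,it,kt,ku,kw,pu,pv,pw,px,tv,tw,uw,wx
∂2: piv[efw,efx,eip,epu,epv,epw,ewx,fku,fkw,fuw] rk=10  ker:fwx,kuw
∂1c = 0
c vs im∂2: residual ≠ 0 ⇒ not boundary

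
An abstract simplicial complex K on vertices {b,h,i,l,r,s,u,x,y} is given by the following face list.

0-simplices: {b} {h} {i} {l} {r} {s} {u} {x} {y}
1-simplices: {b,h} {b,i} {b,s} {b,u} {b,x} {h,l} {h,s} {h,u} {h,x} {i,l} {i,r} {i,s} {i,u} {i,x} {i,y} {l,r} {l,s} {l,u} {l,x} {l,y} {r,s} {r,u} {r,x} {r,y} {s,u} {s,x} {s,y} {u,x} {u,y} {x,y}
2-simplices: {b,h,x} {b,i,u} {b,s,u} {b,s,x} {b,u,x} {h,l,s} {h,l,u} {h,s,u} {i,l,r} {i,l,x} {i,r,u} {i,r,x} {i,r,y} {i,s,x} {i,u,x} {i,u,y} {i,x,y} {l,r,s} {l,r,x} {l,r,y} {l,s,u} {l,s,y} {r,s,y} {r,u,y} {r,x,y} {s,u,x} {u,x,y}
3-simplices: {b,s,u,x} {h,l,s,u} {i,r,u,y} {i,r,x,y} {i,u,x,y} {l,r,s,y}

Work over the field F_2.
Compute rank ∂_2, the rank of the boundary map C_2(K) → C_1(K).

rank∂_2=20

n_0=9 n_1=30 n_2=27 n_3=6  [Z2]
∂1: piv[bh,bi,bs,bu,bx,hl,ir,iy] rk=8  ker:hs,hu,hx,il,is,iu,ix,lr,ls,lu,lx,ly,rs,ru,rx,ry,su,sx,sy,ux,uy,xy
∂2: piv[bhx,biu,bsu,bsx,bux,hls,hlu,hsu,ilr,ilx,iru,irx,iry,isx,iux,iuy,ixy,lrs,lry,lsy] rk=20  ker:lrx,lsu,rsy,ruy,rxy,sux,uxy
∂3: piv[bsux,hlsu,iruy,irxy,iuxy,lrsy] rk=6
rk∂_2=20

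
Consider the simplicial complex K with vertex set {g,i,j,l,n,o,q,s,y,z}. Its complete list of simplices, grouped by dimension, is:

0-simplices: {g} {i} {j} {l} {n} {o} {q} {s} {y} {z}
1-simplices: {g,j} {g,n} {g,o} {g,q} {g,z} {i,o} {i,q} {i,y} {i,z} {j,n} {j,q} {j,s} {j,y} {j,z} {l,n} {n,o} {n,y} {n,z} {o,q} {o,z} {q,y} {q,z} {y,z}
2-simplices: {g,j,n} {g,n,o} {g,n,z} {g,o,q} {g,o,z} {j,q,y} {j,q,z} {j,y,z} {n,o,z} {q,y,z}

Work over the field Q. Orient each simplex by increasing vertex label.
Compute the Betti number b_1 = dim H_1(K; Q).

n_0=10 n_1=23 n_2=10  [Q]
∂1: piv[gj,gn,go,gq,gz,io,iy,js,ln] rk=9  ker:iq,iz,jn,jq,jy,jz,no,ny,nz,oq,oz,qy,qz,yz
∂2: piv[gjn,gno,gnz,goq,goz,jqy,jqz,jyz] rk=8  ker:noz,qyz
b_1=(23−9)−8=6

b_1=6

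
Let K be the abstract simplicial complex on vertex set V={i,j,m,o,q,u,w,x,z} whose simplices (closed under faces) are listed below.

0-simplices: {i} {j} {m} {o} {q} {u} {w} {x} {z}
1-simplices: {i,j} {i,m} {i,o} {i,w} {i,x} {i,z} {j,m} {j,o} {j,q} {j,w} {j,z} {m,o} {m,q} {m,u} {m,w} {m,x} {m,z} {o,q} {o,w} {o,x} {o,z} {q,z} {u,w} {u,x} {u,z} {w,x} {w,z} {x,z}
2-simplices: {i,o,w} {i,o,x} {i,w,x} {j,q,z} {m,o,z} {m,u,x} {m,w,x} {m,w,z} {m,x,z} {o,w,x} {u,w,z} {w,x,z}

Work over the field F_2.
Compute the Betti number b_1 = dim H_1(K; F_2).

n_0=9 n_1=28 n_2=12  [Z2]
∂1: piv[ij,im,io,iw,ix,iz,jq,mu] rk=8  ker:jm,jo,jw,jz,mo,mq,mw,mx,mz,oq,ow,ox,oz,qz,uw,ux,uz,wx,wz,xz
∂2: piv[iow,iox,iwx,jqz,moz,mux,mwx,mwz,mxz,uwz] rk=10  ker:owx,wxz
b_1=(28−8)−10=10

b_1=10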